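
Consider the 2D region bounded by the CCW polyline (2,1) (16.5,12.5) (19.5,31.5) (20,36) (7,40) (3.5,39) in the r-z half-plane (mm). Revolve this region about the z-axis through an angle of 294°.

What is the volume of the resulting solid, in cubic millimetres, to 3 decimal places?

Volume = 24561.669 mm³

Profile (r,z), 6 vertices: (2,1) (16.5,12.5) (19.5,31.5) (20,36) (7,40) (3.5,39)
edge 0: (2,1)→(16.5,12.5)  cross = 2·12.5 − 16.5·1 = 8.5000; (r_i+r_j)·cross = 18.5·8.5000 = 157.2500
edge 1: (16.5,12.5)→(19.5,31.5)  cross = 16.5·31.5 − 19.5·12.5 = 276.0000; (r_i+r_j)·cross = 36·276.0000 = 9936.0000
edge 2: (19.5,31.5)→(20,36)  cross = 19.5·36 − 20·31.5 = 72.0000; (r_i+r_j)·cross = 39.5·72.0000 = 2844.0000
edge 3: (20,36)→(7,40)  cross = 20·40 − 7·36 = 548.0000; (r_i+r_j)·cross = 27·548.0000 = 14796.0000
edge 4: (7,40)→(3.5,39)  cross = 7·39 − 3.5·40 = 133.0000; (r_i+r_j)·cross = 10.5·133.0000 = 1396.5000
edge 5: (3.5,39)→(2,1)  cross = 3.5·1 − 2·39 = -74.5000; (r_i+r_j)·cross = 5.5·-74.5000 = -409.7500
Σcross = 963.0000 → A = |Σcross|/2 = 481.5000 mm²
Σ(r_i+r_j)·cross = 28720.0000 → first moment M = |Σ|/6 = 4786.6667
R_c = M/A = 4786.6667/481.5000 = 9.9412 mm
θ = 294° = 5.131268 rad
V = θ·R_c·A = 5.131268·9.9412·481.5000 = 24561.669 mm³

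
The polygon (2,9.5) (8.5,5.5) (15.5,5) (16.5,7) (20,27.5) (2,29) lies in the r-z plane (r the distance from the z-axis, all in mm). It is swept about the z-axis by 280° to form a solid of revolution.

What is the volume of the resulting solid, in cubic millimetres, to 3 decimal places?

Volume = 17853.147 mm³

Profile (r,z), 6 vertices: (2,9.5) (8.5,5.5) (15.5,5) (16.5,7) (20,27.5) (2,29)
edge 0: (2,9.5)→(8.5,5.5)  cross = 2·5.5 − 8.5·9.5 = -69.7500; (r_i+r_j)·cross = 10.5·-69.7500 = -732.3750
edge 1: (8.5,5.5)→(15.5,5)  cross = 8.5·5 − 15.5·5.5 = -42.7500; (r_i+r_j)·cross = 24·-42.7500 = -1026.0000
edge 2: (15.5,5)→(16.5,7)  cross = 15.5·7 − 16.5·5 = 26.0000; (r_i+r_j)·cross = 32·26.0000 = 832.0000
edge 3: (16.5,7)→(20,27.5)  cross = 16.5·27.5 − 20·7 = 313.7500; (r_i+r_j)·cross = 36.5·313.7500 = 11451.8750
edge 4: (20,27.5)→(2,29)  cross = 20·29 − 2·27.5 = 525.0000; (r_i+r_j)·cross = 22·525.0000 = 11550.0000
edge 5: (2,29)→(2,9.5)  cross = 2·9.5 − 2·29 = -39.0000; (r_i+r_j)·cross = 4·-39.0000 = -156.0000
Σcross = 713.2500 → A = |Σcross|/2 = 356.6250 mm²
Σ(r_i+r_j)·cross = 21919.5000 → first moment M = |Σ|/6 = 3653.2500
R_c = M/A = 3653.2500/356.6250 = 10.2440 mm
θ = 280° = 4.886922 rad
V = θ·R_c·A = 4.886922·10.2440·356.6250 = 17853.147 mm³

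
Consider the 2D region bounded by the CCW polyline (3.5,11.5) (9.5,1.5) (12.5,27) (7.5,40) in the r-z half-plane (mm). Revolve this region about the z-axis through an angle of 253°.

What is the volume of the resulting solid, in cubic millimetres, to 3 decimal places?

Volume = 6798.128 mm³

Profile (r,z), 4 vertices: (3.5,11.5) (9.5,1.5) (12.5,27) (7.5,40)
edge 0: (3.5,11.5)→(9.5,1.5)  cross = 3.5·1.5 − 9.5·11.5 = -104.0000; (r_i+r_j)·cross = 13·-104.0000 = -1352.0000
edge 1: (9.5,1.5)→(12.5,27)  cross = 9.5·27 − 12.5·1.5 = 237.7500; (r_i+r_j)·cross = 22·237.7500 = 5230.5000
edge 2: (12.5,27)→(7.5,40)  cross = 12.5·40 − 7.5·27 = 297.5000; (r_i+r_j)·cross = 20·297.5000 = 5950.0000
edge 3: (7.5,40)→(3.5,11.5)  cross = 7.5·11.5 − 3.5·40 = -53.7500; (r_i+r_j)·cross = 11·-53.7500 = -591.2500
Σcross = 377.5000 → A = |Σcross|/2 = 188.7500 mm²
Σ(r_i+r_j)·cross = 9237.2500 → first moment M = |Σ|/6 = 1539.5417
R_c = M/A = 1539.5417/188.7500 = 8.1565 mm
θ = 253° = 4.415683 rad
V = θ·R_c·A = 4.415683·8.1565·188.7500 = 6798.128 mm³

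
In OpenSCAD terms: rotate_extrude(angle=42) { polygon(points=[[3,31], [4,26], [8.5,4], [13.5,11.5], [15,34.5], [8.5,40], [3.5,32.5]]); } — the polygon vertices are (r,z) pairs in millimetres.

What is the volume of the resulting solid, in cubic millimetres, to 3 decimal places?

Volume = 1875.448 mm³

Profile (r,z), 7 vertices: (3,31) (4,26) (8.5,4) (13.5,11.5) (15,34.5) (8.5,40) (3.5,32.5)
edge 0: (3,31)→(4,26)  cross = 3·26 − 4·31 = -46.0000; (r_i+r_j)·cross = 7·-46.0000 = -322.0000
edge 1: (4,26)→(8.5,4)  cross = 4·4 − 8.5·26 = -205.0000; (r_i+r_j)·cross = 12.5·-205.0000 = -2562.5000
edge 2: (8.5,4)→(13.5,11.5)  cross = 8.5·11.5 − 13.5·4 = 43.7500; (r_i+r_j)·cross = 22·43.7500 = 962.5000
edge 3: (13.5,11.5)→(15,34.5)  cross = 13.5·34.5 − 15·11.5 = 293.2500; (r_i+r_j)·cross = 28.5·293.2500 = 8357.6250
edge 4: (15,34.5)→(8.5,40)  cross = 15·40 − 8.5·34.5 = 306.7500; (r_i+r_j)·cross = 23.5·306.7500 = 7208.6250
edge 5: (8.5,40)→(3.5,32.5)  cross = 8.5·32.5 − 3.5·40 = 136.2500; (r_i+r_j)·cross = 12·136.2500 = 1635.0000
edge 6: (3.5,32.5)→(3,31)  cross = 3.5·31 − 3·32.5 = 11.0000; (r_i+r_j)·cross = 6.5·11.0000 = 71.5000
Σcross = 540.0000 → A = |Σcross|/2 = 270.0000 mm²
Σ(r_i+r_j)·cross = 15350.7500 → first moment M = |Σ|/6 = 2558.4583
R_c = M/A = 2558.4583/270.0000 = 9.4758 mm
θ = 42° = 0.733038 rad
V = θ·R_c·A = 0.733038·9.4758·270.0000 = 1875.448 mm³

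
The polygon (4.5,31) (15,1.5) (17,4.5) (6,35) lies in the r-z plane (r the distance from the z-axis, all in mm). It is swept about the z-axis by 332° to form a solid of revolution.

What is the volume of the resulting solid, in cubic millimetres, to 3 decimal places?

Volume = 5573.699 mm³

Profile (r,z), 4 vertices: (4.5,31) (15,1.5) (17,4.5) (6,35)
edge 0: (4.5,31)→(15,1.5)  cross = 4.5·1.5 − 15·31 = -458.2500; (r_i+r_j)·cross = 19.5·-458.2500 = -8935.8750
edge 1: (15,1.5)→(17,4.5)  cross = 15·4.5 − 17·1.5 = 42.0000; (r_i+r_j)·cross = 32·42.0000 = 1344.0000
edge 2: (17,4.5)→(6,35)  cross = 17·35 − 6·4.5 = 568.0000; (r_i+r_j)·cross = 23·568.0000 = 13064.0000
edge 3: (6,35)→(4.5,31)  cross = 6·31 − 4.5·35 = 28.5000; (r_i+r_j)·cross = 10.5·28.5000 = 299.2500
Σcross = 180.2500 → A = |Σcross|/2 = 90.1250 mm²
Σ(r_i+r_j)·cross = 5771.3750 → first moment M = |Σ|/6 = 961.8958
R_c = M/A = 961.8958/90.1250 = 10.6729 mm
θ = 332° = 5.794493 rad
V = θ·R_c·A = 5.794493·10.6729·90.1250 = 5573.699 mm³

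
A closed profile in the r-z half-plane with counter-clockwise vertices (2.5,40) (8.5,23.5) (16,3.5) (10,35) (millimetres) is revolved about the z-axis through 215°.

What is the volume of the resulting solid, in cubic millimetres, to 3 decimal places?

Profile (r,z), 4 vertices: (2.5,40) (8.5,23.5) (16,3.5) (10,35)
edge 0: (2.5,40)→(8.5,23.5)  cross = 2.5·23.5 − 8.5·40 = -281.2500; (r_i+r_j)·cross = 11·-281.2500 = -3093.7500
edge 1: (8.5,23.5)→(16,3.5)  cross = 8.5·3.5 − 16·23.5 = -346.2500; (r_i+r_j)·cross = 24.5·-346.2500 = -8483.1250
edge 2: (16,3.5)→(10,35)  cross = 16·35 − 10·3.5 = 525.0000; (r_i+r_j)·cross = 26·525.0000 = 13650.0000
edge 3: (10,35)→(2.5,40)  cross = 10·40 − 2.5·35 = 312.5000; (r_i+r_j)·cross = 12.5·312.5000 = 3906.2500
Σcross = 210.0000 → A = |Σcross|/2 = 105.0000 mm²
Σ(r_i+r_j)·cross = 5979.3750 → first moment M = |Σ|/6 = 996.5625
R_c = M/A = 996.5625/105.0000 = 9.4911 mm
θ = 215° = 3.752458 rad
V = θ·R_c·A = 3.752458·9.4911·105.0000 = 3739.559 mm³

Volume = 3739.559 mm³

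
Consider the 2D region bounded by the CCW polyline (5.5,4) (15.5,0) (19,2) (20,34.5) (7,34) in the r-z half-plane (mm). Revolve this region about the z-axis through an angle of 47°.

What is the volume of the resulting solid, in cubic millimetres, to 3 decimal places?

Volume = 4596.988 mm³

Profile (r,z), 5 vertices: (5.5,4) (15.5,0) (19,2) (20,34.5) (7,34)
edge 0: (5.5,4)→(15.5,0)  cross = 5.5·0 − 15.5·4 = -62.0000; (r_i+r_j)·cross = 21·-62.0000 = -1302.0000
edge 1: (15.5,0)→(19,2)  cross = 15.5·2 − 19·0 = 31.0000; (r_i+r_j)·cross = 34.5·31.0000 = 1069.5000
edge 2: (19,2)→(20,34.5)  cross = 19·34.5 − 20·2 = 615.5000; (r_i+r_j)·cross = 39·615.5000 = 24004.5000
edge 3: (20,34.5)→(7,34)  cross = 20·34 − 7·34.5 = 438.5000; (r_i+r_j)·cross = 27·438.5000 = 11839.5000
edge 4: (7,34)→(5.5,4)  cross = 7·4 − 5.5·34 = -159.0000; (r_i+r_j)·cross = 12.5·-159.0000 = -1987.5000
Σcross = 864.0000 → A = |Σcross|/2 = 432.0000 mm²
Σ(r_i+r_j)·cross = 33624.0000 → first moment M = |Σ|/6 = 5604.0000
R_c = M/A = 5604.0000/432.0000 = 12.9722 mm
θ = 47° = 0.820305 rad
V = θ·R_c·A = 0.820305·12.9722·432.0000 = 4596.988 mm³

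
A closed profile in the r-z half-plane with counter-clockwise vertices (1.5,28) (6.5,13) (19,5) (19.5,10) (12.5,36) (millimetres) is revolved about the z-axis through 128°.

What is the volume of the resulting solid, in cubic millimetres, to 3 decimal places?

Volume = 7223.150 mm³

Profile (r,z), 5 vertices: (1.5,28) (6.5,13) (19,5) (19.5,10) (12.5,36)
edge 0: (1.5,28)→(6.5,13)  cross = 1.5·13 − 6.5·28 = -162.5000; (r_i+r_j)·cross = 8·-162.5000 = -1300.0000
edge 1: (6.5,13)→(19,5)  cross = 6.5·5 − 19·13 = -214.5000; (r_i+r_j)·cross = 25.5·-214.5000 = -5469.7500
edge 2: (19,5)→(19.5,10)  cross = 19·10 − 19.5·5 = 92.5000; (r_i+r_j)·cross = 38.5·92.5000 = 3561.2500
edge 3: (19.5,10)→(12.5,36)  cross = 19.5·36 − 12.5·10 = 577.0000; (r_i+r_j)·cross = 32·577.0000 = 18464.0000
edge 4: (12.5,36)→(1.5,28)  cross = 12.5·28 − 1.5·36 = 296.0000; (r_i+r_j)·cross = 14·296.0000 = 4144.0000
Σcross = 588.5000 → A = |Σcross|/2 = 294.2500 mm²
Σ(r_i+r_j)·cross = 19399.5000 → first moment M = |Σ|/6 = 3233.2500
R_c = M/A = 3233.2500/294.2500 = 10.9881 mm
θ = 128° = 2.234021 rad
V = θ·R_c·A = 2.234021·10.9881·294.2500 = 7223.150 mm³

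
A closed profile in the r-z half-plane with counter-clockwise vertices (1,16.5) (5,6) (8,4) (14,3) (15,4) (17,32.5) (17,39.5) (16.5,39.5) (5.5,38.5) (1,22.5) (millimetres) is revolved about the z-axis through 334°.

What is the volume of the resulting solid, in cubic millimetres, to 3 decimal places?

Profile (r,z), 10 vertices: (1,16.5) (5,6) (8,4) (14,3) (15,4) (17,32.5) (17,39.5) (16.5,39.5) (5.5,38.5) (1,22.5)
edge 0: (1,16.5)→(5,6)  cross = 1·6 − 5·16.5 = -76.5000; (r_i+r_j)·cross = 6·-76.5000 = -459.0000
edge 1: (5,6)→(8,4)  cross = 5·4 − 8·6 = -28.0000; (r_i+r_j)·cross = 13·-28.0000 = -364.0000
edge 2: (8,4)→(14,3)  cross = 8·3 − 14·4 = -32.0000; (r_i+r_j)·cross = 22·-32.0000 = -704.0000
edge 3: (14,3)→(15,4)  cross = 14·4 − 15·3 = 11.0000; (r_i+r_j)·cross = 29·11.0000 = 319.0000
edge 4: (15,4)→(17,32.5)  cross = 15·32.5 − 17·4 = 419.5000; (r_i+r_j)·cross = 32·419.5000 = 13424.0000
edge 5: (17,32.5)→(17,39.5)  cross = 17·39.5 − 17·32.5 = 119.0000; (r_i+r_j)·cross = 34·119.0000 = 4046.0000
edge 6: (17,39.5)→(16.5,39.5)  cross = 17·39.5 − 16.5·39.5 = 19.7500; (r_i+r_j)·cross = 33.5·19.7500 = 661.6250
edge 7: (16.5,39.5)→(5.5,38.5)  cross = 16.5·38.5 − 5.5·39.5 = 418.0000; (r_i+r_j)·cross = 22·418.0000 = 9196.0000
edge 8: (5.5,38.5)→(1,22.5)  cross = 5.5·22.5 − 1·38.5 = 85.2500; (r_i+r_j)·cross = 6.5·85.2500 = 554.1250
edge 9: (1,22.5)→(1,16.5)  cross = 1·16.5 − 1·22.5 = -6.0000; (r_i+r_j)·cross = 2·-6.0000 = -12.0000
Σcross = 930.0000 → A = |Σcross|/2 = 465.0000 mm²
Σ(r_i+r_j)·cross = 26661.7500 → first moment M = |Σ|/6 = 4443.6250
R_c = M/A = 4443.6250/465.0000 = 9.5562 mm
θ = 334° = 5.829400 rad
V = θ·R_c·A = 5.829400·9.5562·465.0000 = 25903.666 mm³

Volume = 25903.666 mm³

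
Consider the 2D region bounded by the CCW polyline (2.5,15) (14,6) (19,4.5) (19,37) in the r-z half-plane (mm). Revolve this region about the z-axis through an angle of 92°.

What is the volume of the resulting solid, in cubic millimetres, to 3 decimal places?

Volume = 6075.779 mm³

Profile (r,z), 4 vertices: (2.5,15) (14,6) (19,4.5) (19,37)
edge 0: (2.5,15)→(14,6)  cross = 2.5·6 − 14·15 = -195.0000; (r_i+r_j)·cross = 16.5·-195.0000 = -3217.5000
edge 1: (14,6)→(19,4.5)  cross = 14·4.5 − 19·6 = -51.0000; (r_i+r_j)·cross = 33·-51.0000 = -1683.0000
edge 2: (19,4.5)→(19,37)  cross = 19·37 − 19·4.5 = 617.5000; (r_i+r_j)·cross = 38·617.5000 = 23465.0000
edge 3: (19,37)→(2.5,15)  cross = 19·15 − 2.5·37 = 192.5000; (r_i+r_j)·cross = 21.5·192.5000 = 4138.7500
Σcross = 564.0000 → A = |Σcross|/2 = 282.0000 mm²
Σ(r_i+r_j)·cross = 22703.2500 → first moment M = |Σ|/6 = 3783.8750
R_c = M/A = 3783.8750/282.0000 = 13.4180 mm
θ = 92° = 1.605703 rad
V = θ·R_c·A = 1.605703·13.4180·282.0000 = 6075.779 mm³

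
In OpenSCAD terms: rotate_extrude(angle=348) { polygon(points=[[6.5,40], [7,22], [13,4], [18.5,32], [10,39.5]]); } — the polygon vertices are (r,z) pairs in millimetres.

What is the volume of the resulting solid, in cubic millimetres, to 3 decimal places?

Profile (r,z), 5 vertices: (6.5,40) (7,22) (13,4) (18.5,32) (10,39.5)
edge 0: (6.5,40)→(7,22)  cross = 6.5·22 − 7·40 = -137.0000; (r_i+r_j)·cross = 13.5·-137.0000 = -1849.5000
edge 1: (7,22)→(13,4)  cross = 7·4 − 13·22 = -258.0000; (r_i+r_j)·cross = 20·-258.0000 = -5160.0000
edge 2: (13,4)→(18.5,32)  cross = 13·32 − 18.5·4 = 342.0000; (r_i+r_j)·cross = 31.5·342.0000 = 10773.0000
edge 3: (18.5,32)→(10,39.5)  cross = 18.5·39.5 − 10·32 = 410.7500; (r_i+r_j)·cross = 28.5·410.7500 = 11706.3750
edge 4: (10,39.5)→(6.5,40)  cross = 10·40 − 6.5·39.5 = 143.2500; (r_i+r_j)·cross = 16.5·143.2500 = 2363.6250
Σcross = 501.0000 → A = |Σcross|/2 = 250.5000 mm²
Σ(r_i+r_j)·cross = 17833.5000 → first moment M = |Σ|/6 = 2972.2500
R_c = M/A = 2972.2500/250.5000 = 11.8653 mm
θ = 348° = 6.073746 rad
V = θ·R_c·A = 6.073746·11.8653·250.5000 = 18052.691 mm³

Volume = 18052.691 mm³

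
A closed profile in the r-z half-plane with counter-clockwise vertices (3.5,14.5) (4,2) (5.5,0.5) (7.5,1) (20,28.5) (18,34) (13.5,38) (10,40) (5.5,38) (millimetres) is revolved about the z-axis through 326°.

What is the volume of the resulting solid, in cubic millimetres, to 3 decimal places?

Volume = 22832.231 mm³

Profile (r,z), 9 vertices: (3.5,14.5) (4,2) (5.5,0.5) (7.5,1) (20,28.5) (18,34) (13.5,38) (10,40) (5.5,38)
edge 0: (3.5,14.5)→(4,2)  cross = 3.5·2 − 4·14.5 = -51.0000; (r_i+r_j)·cross = 7.5·-51.0000 = -382.5000
edge 1: (4,2)→(5.5,0.5)  cross = 4·0.5 − 5.5·2 = -9.0000; (r_i+r_j)·cross = 9.5·-9.0000 = -85.5000
edge 2: (5.5,0.5)→(7.5,1)  cross = 5.5·1 − 7.5·0.5 = 1.7500; (r_i+r_j)·cross = 13·1.7500 = 22.7500
edge 3: (7.5,1)→(20,28.5)  cross = 7.5·28.5 − 20·1 = 193.7500; (r_i+r_j)·cross = 27.5·193.7500 = 5328.1250
edge 4: (20,28.5)→(18,34)  cross = 20·34 − 18·28.5 = 167.0000; (r_i+r_j)·cross = 38·167.0000 = 6346.0000
edge 5: (18,34)→(13.5,38)  cross = 18·38 − 13.5·34 = 225.0000; (r_i+r_j)·cross = 31.5·225.0000 = 7087.5000
edge 6: (13.5,38)→(10,40)  cross = 13.5·40 − 10·38 = 160.0000; (r_i+r_j)·cross = 23.5·160.0000 = 3760.0000
edge 7: (10,40)→(5.5,38)  cross = 10·38 − 5.5·40 = 160.0000; (r_i+r_j)·cross = 15.5·160.0000 = 2480.0000
edge 8: (5.5,38)→(3.5,14.5)  cross = 5.5·14.5 − 3.5·38 = -53.2500; (r_i+r_j)·cross = 9·-53.2500 = -479.2500
Σcross = 794.2500 → A = |Σcross|/2 = 397.1250 mm²
Σ(r_i+r_j)·cross = 24077.1250 → first moment M = |Σ|/6 = 4012.8542
R_c = M/A = 4012.8542/397.1250 = 10.1048 mm
θ = 326° = 5.689773 rad
V = θ·R_c·A = 5.689773·10.1048·397.1250 = 22832.231 mm³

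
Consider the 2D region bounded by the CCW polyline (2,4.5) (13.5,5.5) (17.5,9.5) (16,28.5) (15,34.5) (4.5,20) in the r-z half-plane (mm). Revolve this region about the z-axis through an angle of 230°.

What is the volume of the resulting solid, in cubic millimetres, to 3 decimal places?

Volume = 12304.200 mm³

Profile (r,z), 6 vertices: (2,4.5) (13.5,5.5) (17.5,9.5) (16,28.5) (15,34.5) (4.5,20)
edge 0: (2,4.5)→(13.5,5.5)  cross = 2·5.5 − 13.5·4.5 = -49.7500; (r_i+r_j)·cross = 15.5·-49.7500 = -771.1250
edge 1: (13.5,5.5)→(17.5,9.5)  cross = 13.5·9.5 − 17.5·5.5 = 32.0000; (r_i+r_j)·cross = 31·32.0000 = 992.0000
edge 2: (17.5,9.5)→(16,28.5)  cross = 17.5·28.5 − 16·9.5 = 346.7500; (r_i+r_j)·cross = 33.5·346.7500 = 11616.1250
edge 3: (16,28.5)→(15,34.5)  cross = 16·34.5 − 15·28.5 = 124.5000; (r_i+r_j)·cross = 31·124.5000 = 3859.5000
edge 4: (15,34.5)→(4.5,20)  cross = 15·20 − 4.5·34.5 = 144.7500; (r_i+r_j)·cross = 19.5·144.7500 = 2822.6250
edge 5: (4.5,20)→(2,4.5)  cross = 4.5·4.5 − 2·20 = -19.7500; (r_i+r_j)·cross = 6.5·-19.7500 = -128.3750
Σcross = 578.5000 → A = |Σcross|/2 = 289.2500 mm²
Σ(r_i+r_j)·cross = 18390.7500 → first moment M = |Σ|/6 = 3065.1250
R_c = M/A = 3065.1250/289.2500 = 10.5968 mm
θ = 230° = 4.014257 rad
V = θ·R_c·A = 4.014257·10.5968·289.2500 = 12304.200 mm³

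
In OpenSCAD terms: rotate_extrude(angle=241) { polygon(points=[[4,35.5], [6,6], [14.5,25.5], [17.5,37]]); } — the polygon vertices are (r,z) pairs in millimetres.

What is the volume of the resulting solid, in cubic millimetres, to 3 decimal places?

Volume = 8781.147 mm³

Profile (r,z), 4 vertices: (4,35.5) (6,6) (14.5,25.5) (17.5,37)
edge 0: (4,35.5)→(6,6)  cross = 4·6 − 6·35.5 = -189.0000; (r_i+r_j)·cross = 10·-189.0000 = -1890.0000
edge 1: (6,6)→(14.5,25.5)  cross = 6·25.5 − 14.5·6 = 66.0000; (r_i+r_j)·cross = 20.5·66.0000 = 1353.0000
edge 2: (14.5,25.5)→(17.5,37)  cross = 14.5·37 − 17.5·25.5 = 90.2500; (r_i+r_j)·cross = 32·90.2500 = 2888.0000
edge 3: (17.5,37)→(4,35.5)  cross = 17.5·35.5 − 4·37 = 473.2500; (r_i+r_j)·cross = 21.5·473.2500 = 10174.8750
Σcross = 440.5000 → A = |Σcross|/2 = 220.2500 mm²
Σ(r_i+r_j)·cross = 12525.8750 → first moment M = |Σ|/6 = 2087.6458
R_c = M/A = 2087.6458/220.2500 = 9.4785 mm
θ = 241° = 4.206243 rad
V = θ·R_c·A = 4.206243·9.4785·220.2500 = 8781.147 mm³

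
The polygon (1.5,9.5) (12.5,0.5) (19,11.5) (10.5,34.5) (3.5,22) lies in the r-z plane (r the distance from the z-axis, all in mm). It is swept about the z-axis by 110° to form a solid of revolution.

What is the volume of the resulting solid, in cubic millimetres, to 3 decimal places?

Profile (r,z), 5 vertices: (1.5,9.5) (12.5,0.5) (19,11.5) (10.5,34.5) (3.5,22)
edge 0: (1.5,9.5)→(12.5,0.5)  cross = 1.5·0.5 − 12.5·9.5 = -118.0000; (r_i+r_j)·cross = 14·-118.0000 = -1652.0000
edge 1: (12.5,0.5)→(19,11.5)  cross = 12.5·11.5 − 19·0.5 = 134.2500; (r_i+r_j)·cross = 31.5·134.2500 = 4228.8750
edge 2: (19,11.5)→(10.5,34.5)  cross = 19·34.5 − 10.5·11.5 = 534.7500; (r_i+r_j)·cross = 29.5·534.7500 = 15775.1250
edge 3: (10.5,34.5)→(3.5,22)  cross = 10.5·22 − 3.5·34.5 = 110.2500; (r_i+r_j)·cross = 14·110.2500 = 1543.5000
edge 4: (3.5,22)→(1.5,9.5)  cross = 3.5·9.5 − 1.5·22 = 0.2500; (r_i+r_j)·cross = 5·0.2500 = 1.2500
Σcross = 661.5000 → A = |Σcross|/2 = 330.7500 mm²
Σ(r_i+r_j)·cross = 19896.7500 → first moment M = |Σ|/6 = 3316.1250
R_c = M/A = 3316.1250/330.7500 = 10.0261 mm
θ = 110° = 1.919862 rad
V = θ·R_c·A = 1.919862·10.0261·330.7500 = 6366.503 mm³

Volume = 6366.503 mm³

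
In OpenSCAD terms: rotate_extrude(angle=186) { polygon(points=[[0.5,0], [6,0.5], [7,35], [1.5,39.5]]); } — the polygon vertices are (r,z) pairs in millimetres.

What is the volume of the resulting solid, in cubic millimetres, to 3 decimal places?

Volume = 2462.125 mm³

Profile (r,z), 4 vertices: (0.5,0) (6,0.5) (7,35) (1.5,39.5)
edge 0: (0.5,0)→(6,0.5)  cross = 0.5·0.5 − 6·0 = 0.2500; (r_i+r_j)·cross = 6.5·0.2500 = 1.6250
edge 1: (6,0.5)→(7,35)  cross = 6·35 − 7·0.5 = 206.5000; (r_i+r_j)·cross = 13·206.5000 = 2684.5000
edge 2: (7,35)→(1.5,39.5)  cross = 7·39.5 − 1.5·35 = 224.0000; (r_i+r_j)·cross = 8.5·224.0000 = 1904.0000
edge 3: (1.5,39.5)→(0.5,0)  cross = 1.5·0 − 0.5·39.5 = -19.7500; (r_i+r_j)·cross = 2·-19.7500 = -39.5000
Σcross = 411.0000 → A = |Σcross|/2 = 205.5000 mm²
Σ(r_i+r_j)·cross = 4550.6250 → first moment M = |Σ|/6 = 758.4375
R_c = M/A = 758.4375/205.5000 = 3.6907 mm
θ = 186° = 3.246312 rad
V = θ·R_c·A = 3.246312·3.6907·205.5000 = 2462.125 mm³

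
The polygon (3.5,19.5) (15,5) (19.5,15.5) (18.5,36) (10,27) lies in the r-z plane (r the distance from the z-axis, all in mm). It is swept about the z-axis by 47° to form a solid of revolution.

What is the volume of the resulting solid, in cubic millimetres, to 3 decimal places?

Volume = 2827.590 mm³

Profile (r,z), 5 vertices: (3.5,19.5) (15,5) (19.5,15.5) (18.5,36) (10,27)
edge 0: (3.5,19.5)→(15,5)  cross = 3.5·5 − 15·19.5 = -275.0000; (r_i+r_j)·cross = 18.5·-275.0000 = -5087.5000
edge 1: (15,5)→(19.5,15.5)  cross = 15·15.5 − 19.5·5 = 135.0000; (r_i+r_j)·cross = 34.5·135.0000 = 4657.5000
edge 2: (19.5,15.5)→(18.5,36)  cross = 19.5·36 − 18.5·15.5 = 415.2500; (r_i+r_j)·cross = 38·415.2500 = 15779.5000
edge 3: (18.5,36)→(10,27)  cross = 18.5·27 − 10·36 = 139.5000; (r_i+r_j)·cross = 28.5·139.5000 = 3975.7500
edge 4: (10,27)→(3.5,19.5)  cross = 10·19.5 − 3.5·27 = 100.5000; (r_i+r_j)·cross = 13.5·100.5000 = 1356.7500
Σcross = 515.2500 → A = |Σcross|/2 = 257.6250 mm²
Σ(r_i+r_j)·cross = 20682.0000 → first moment M = |Σ|/6 = 3447.0000
R_c = M/A = 3447.0000/257.6250 = 13.3799 mm
θ = 47° = 0.820305 rad
V = θ·R_c·A = 0.820305·13.3799·257.6250 = 2827.590 mm³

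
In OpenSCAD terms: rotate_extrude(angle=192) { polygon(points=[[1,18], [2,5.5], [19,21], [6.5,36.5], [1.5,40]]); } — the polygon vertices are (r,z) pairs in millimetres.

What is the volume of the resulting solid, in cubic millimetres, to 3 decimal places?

Profile (r,z), 5 vertices: (1,18) (2,5.5) (19,21) (6.5,36.5) (1.5,40)
edge 0: (1,18)→(2,5.5)  cross = 1·5.5 − 2·18 = -30.5000; (r_i+r_j)·cross = 3·-30.5000 = -91.5000
edge 1: (2,5.5)→(19,21)  cross = 2·21 − 19·5.5 = -62.5000; (r_i+r_j)·cross = 21·-62.5000 = -1312.5000
edge 2: (19,21)→(6.5,36.5)  cross = 19·36.5 − 6.5·21 = 557.0000; (r_i+r_j)·cross = 25.5·557.0000 = 14203.5000
edge 3: (6.5,36.5)→(1.5,40)  cross = 6.5·40 − 1.5·36.5 = 205.2500; (r_i+r_j)·cross = 8·205.2500 = 1642.0000
edge 4: (1.5,40)→(1,18)  cross = 1.5·18 − 1·40 = -13.0000; (r_i+r_j)·cross = 2.5·-13.0000 = -32.5000
Σcross = 656.2500 → A = |Σcross|/2 = 328.1250 mm²
Σ(r_i+r_j)·cross = 14409.0000 → first moment M = |Σ|/6 = 2401.5000
R_c = M/A = 2401.5000/328.1250 = 7.3189 mm
θ = 192° = 3.351032 rad
V = θ·R_c·A = 3.351032·7.3189·328.1250 = 8047.504 mm³

Volume = 8047.504 mm³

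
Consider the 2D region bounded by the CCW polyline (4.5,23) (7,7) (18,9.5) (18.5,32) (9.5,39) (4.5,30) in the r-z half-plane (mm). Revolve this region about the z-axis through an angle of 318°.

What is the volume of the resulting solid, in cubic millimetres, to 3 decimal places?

Profile (r,z), 6 vertices: (4.5,23) (7,7) (18,9.5) (18.5,32) (9.5,39) (4.5,30)
edge 0: (4.5,23)→(7,7)  cross = 4.5·7 − 7·23 = -129.5000; (r_i+r_j)·cross = 11.5·-129.5000 = -1489.2500
edge 1: (7,7)→(18,9.5)  cross = 7·9.5 − 18·7 = -59.5000; (r_i+r_j)·cross = 25·-59.5000 = -1487.5000
edge 2: (18,9.5)→(18.5,32)  cross = 18·32 − 18.5·9.5 = 400.2500; (r_i+r_j)·cross = 36.5·400.2500 = 14609.1250
edge 3: (18.5,32)→(9.5,39)  cross = 18.5·39 − 9.5·32 = 417.5000; (r_i+r_j)·cross = 28·417.5000 = 11690.0000
edge 4: (9.5,39)→(4.5,30)  cross = 9.5·30 − 4.5·39 = 109.5000; (r_i+r_j)·cross = 14·109.5000 = 1533.0000
edge 5: (4.5,30)→(4.5,23)  cross = 4.5·23 − 4.5·30 = -31.5000; (r_i+r_j)·cross = 9·-31.5000 = -283.5000
Σcross = 706.7500 → A = |Σcross|/2 = 353.3750 mm²
Σ(r_i+r_j)·cross = 24571.8750 → first moment M = |Σ|/6 = 4095.3125
R_c = M/A = 4095.3125/353.3750 = 11.5891 mm
θ = 318° = 5.550147 rad
V = θ·R_c·A = 5.550147·11.5891·353.3750 = 22729.586 mm³

Volume = 22729.586 mm³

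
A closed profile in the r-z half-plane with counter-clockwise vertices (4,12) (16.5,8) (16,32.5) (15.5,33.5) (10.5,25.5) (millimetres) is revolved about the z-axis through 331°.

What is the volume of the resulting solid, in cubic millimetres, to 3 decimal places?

Volume = 11900.702 mm³

Profile (r,z), 5 vertices: (4,12) (16.5,8) (16,32.5) (15.5,33.5) (10.5,25.5)
edge 0: (4,12)→(16.5,8)  cross = 4·8 − 16.5·12 = -166.0000; (r_i+r_j)·cross = 20.5·-166.0000 = -3403.0000
edge 1: (16.5,8)→(16,32.5)  cross = 16.5·32.5 − 16·8 = 408.2500; (r_i+r_j)·cross = 32.5·408.2500 = 13268.1250
edge 2: (16,32.5)→(15.5,33.5)  cross = 16·33.5 − 15.5·32.5 = 32.2500; (r_i+r_j)·cross = 31.5·32.2500 = 1015.8750
edge 3: (15.5,33.5)→(10.5,25.5)  cross = 15.5·25.5 − 10.5·33.5 = 43.5000; (r_i+r_j)·cross = 26·43.5000 = 1131.0000
edge 4: (10.5,25.5)→(4,12)  cross = 10.5·12 − 4·25.5 = 24.0000; (r_i+r_j)·cross = 14.5·24.0000 = 348.0000
Σcross = 342.0000 → A = |Σcross|/2 = 171.0000 mm²
Σ(r_i+r_j)·cross = 12360.0000 → first moment M = |Σ|/6 = 2060.0000
R_c = M/A = 2060.0000/171.0000 = 12.0468 mm
θ = 331° = 5.777040 rad
V = θ·R_c·A = 5.777040·12.0468·171.0000 = 11900.702 mm³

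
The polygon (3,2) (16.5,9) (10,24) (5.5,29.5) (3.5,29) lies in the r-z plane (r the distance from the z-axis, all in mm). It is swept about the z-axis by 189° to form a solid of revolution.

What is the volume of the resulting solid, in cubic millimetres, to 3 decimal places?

Volume = 5775.288 mm³

Profile (r,z), 5 vertices: (3,2) (16.5,9) (10,24) (5.5,29.5) (3.5,29)
edge 0: (3,2)→(16.5,9)  cross = 3·9 − 16.5·2 = -6.0000; (r_i+r_j)·cross = 19.5·-6.0000 = -117.0000
edge 1: (16.5,9)→(10,24)  cross = 16.5·24 − 10·9 = 306.0000; (r_i+r_j)·cross = 26.5·306.0000 = 8109.0000
edge 2: (10,24)→(5.5,29.5)  cross = 10·29.5 − 5.5·24 = 163.0000; (r_i+r_j)·cross = 15.5·163.0000 = 2526.5000
edge 3: (5.5,29.5)→(3.5,29)  cross = 5.5·29 − 3.5·29.5 = 56.2500; (r_i+r_j)·cross = 9·56.2500 = 506.2500
edge 4: (3.5,29)→(3,2)  cross = 3.5·2 − 3·29 = -80.0000; (r_i+r_j)·cross = 6.5·-80.0000 = -520.0000
Σcross = 439.2500 → A = |Σcross|/2 = 219.6250 mm²
Σ(r_i+r_j)·cross = 10504.7500 → first moment M = |Σ|/6 = 1750.7917
R_c = M/A = 1750.7917/219.6250 = 7.9717 mm
θ = 189° = 3.298672 rad
V = θ·R_c·A = 3.298672·7.9717·219.6250 = 5775.288 mm³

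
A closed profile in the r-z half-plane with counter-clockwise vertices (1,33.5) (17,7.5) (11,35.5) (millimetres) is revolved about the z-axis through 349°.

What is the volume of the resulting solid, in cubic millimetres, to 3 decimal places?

Profile (r,z), 3 vertices: (1,33.5) (17,7.5) (11,35.5)
edge 0: (1,33.5)→(17,7.5)  cross = 1·7.5 − 17·33.5 = -562.0000; (r_i+r_j)·cross = 18·-562.0000 = -10116.0000
edge 1: (17,7.5)→(11,35.5)  cross = 17·35.5 − 11·7.5 = 521.0000; (r_i+r_j)·cross = 28·521.0000 = 14588.0000
edge 2: (11,35.5)→(1,33.5)  cross = 11·33.5 − 1·35.5 = 333.0000; (r_i+r_j)·cross = 12·333.0000 = 3996.0000
Σcross = 292.0000 → A = |Σcross|/2 = 146.0000 mm²
Σ(r_i+r_j)·cross = 8468.0000 → first moment M = |Σ|/6 = 1411.3333
R_c = M/A = 1411.3333/146.0000 = 9.6667 mm
θ = 349° = 6.091199 rad
V = θ·R_c·A = 6.091199·9.6667·146.0000 = 8596.712 mm³

Volume = 8596.712 mm³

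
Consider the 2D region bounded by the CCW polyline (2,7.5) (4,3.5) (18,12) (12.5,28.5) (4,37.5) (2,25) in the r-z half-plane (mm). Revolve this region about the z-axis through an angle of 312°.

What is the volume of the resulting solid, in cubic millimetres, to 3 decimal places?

Volume = 14944.862 mm³

Profile (r,z), 6 vertices: (2,7.5) (4,3.5) (18,12) (12.5,28.5) (4,37.5) (2,25)
edge 0: (2,7.5)→(4,3.5)  cross = 2·3.5 − 4·7.5 = -23.0000; (r_i+r_j)·cross = 6·-23.0000 = -138.0000
edge 1: (4,3.5)→(18,12)  cross = 4·12 − 18·3.5 = -15.0000; (r_i+r_j)·cross = 22·-15.0000 = -330.0000
edge 2: (18,12)→(12.5,28.5)  cross = 18·28.5 − 12.5·12 = 363.0000; (r_i+r_j)·cross = 30.5·363.0000 = 11071.5000
edge 3: (12.5,28.5)→(4,37.5)  cross = 12.5·37.5 − 4·28.5 = 354.7500; (r_i+r_j)·cross = 16.5·354.7500 = 5853.3750
edge 4: (4,37.5)→(2,25)  cross = 4·25 − 2·37.5 = 25.0000; (r_i+r_j)·cross = 6·25.0000 = 150.0000
edge 5: (2,25)→(2,7.5)  cross = 2·7.5 − 2·25 = -35.0000; (r_i+r_j)·cross = 4·-35.0000 = -140.0000
Σcross = 669.7500 → A = |Σcross|/2 = 334.8750 mm²
Σ(r_i+r_j)·cross = 16466.8750 → first moment M = |Σ|/6 = 2744.4792
R_c = M/A = 2744.4792/334.8750 = 8.1955 mm
θ = 312° = 5.445427 rad
V = θ·R_c·A = 5.445427·8.1955·334.8750 = 14944.862 mm³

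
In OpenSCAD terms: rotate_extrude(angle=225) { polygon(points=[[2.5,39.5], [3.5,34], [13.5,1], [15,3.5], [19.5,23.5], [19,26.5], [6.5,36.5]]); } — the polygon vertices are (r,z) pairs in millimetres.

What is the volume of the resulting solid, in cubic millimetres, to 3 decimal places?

Profile (r,z), 7 vertices: (2.5,39.5) (3.5,34) (13.5,1) (15,3.5) (19.5,23.5) (19,26.5) (6.5,36.5)
edge 0: (2.5,39.5)→(3.5,34)  cross = 2.5·34 − 3.5·39.5 = -53.2500; (r_i+r_j)·cross = 6·-53.2500 = -319.5000
edge 1: (3.5,34)→(13.5,1)  cross = 3.5·1 − 13.5·34 = -455.5000; (r_i+r_j)·cross = 17·-455.5000 = -7743.5000
edge 2: (13.5,1)→(15,3.5)  cross = 13.5·3.5 − 15·1 = 32.2500; (r_i+r_j)·cross = 28.5·32.2500 = 919.1250
edge 3: (15,3.5)→(19.5,23.5)  cross = 15·23.5 − 19.5·3.5 = 284.2500; (r_i+r_j)·cross = 34.5·284.2500 = 9806.6250
edge 4: (19.5,23.5)→(19,26.5)  cross = 19.5·26.5 − 19·23.5 = 70.2500; (r_i+r_j)·cross = 38.5·70.2500 = 2704.6250
edge 5: (19,26.5)→(6.5,36.5)  cross = 19·36.5 − 6.5·26.5 = 521.2500; (r_i+r_j)·cross = 25.5·521.2500 = 13291.8750
edge 6: (6.5,36.5)→(2.5,39.5)  cross = 6.5·39.5 − 2.5·36.5 = 165.5000; (r_i+r_j)·cross = 9·165.5000 = 1489.5000
Σcross = 564.7500 → A = |Σcross|/2 = 282.3750 mm²
Σ(r_i+r_j)·cross = 20148.7500 → first moment M = |Σ|/6 = 3358.1250
R_c = M/A = 3358.1250/282.3750 = 11.8924 mm
θ = 225° = 3.926991 rad
V = θ·R_c·A = 3.926991·11.8924·282.3750 = 13187.326 mm³

Volume = 13187.326 mm³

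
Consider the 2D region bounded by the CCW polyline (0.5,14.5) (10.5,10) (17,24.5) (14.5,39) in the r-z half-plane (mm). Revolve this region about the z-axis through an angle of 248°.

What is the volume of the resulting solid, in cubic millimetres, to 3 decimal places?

Volume = 9619.906 mm³

Profile (r,z), 4 vertices: (0.5,14.5) (10.5,10) (17,24.5) (14.5,39)
edge 0: (0.5,14.5)→(10.5,10)  cross = 0.5·10 − 10.5·14.5 = -147.2500; (r_i+r_j)·cross = 11·-147.2500 = -1619.7500
edge 1: (10.5,10)→(17,24.5)  cross = 10.5·24.5 − 17·10 = 87.2500; (r_i+r_j)·cross = 27.5·87.2500 = 2399.3750
edge 2: (17,24.5)→(14.5,39)  cross = 17·39 − 14.5·24.5 = 307.7500; (r_i+r_j)·cross = 31.5·307.7500 = 9694.1250
edge 3: (14.5,39)→(0.5,14.5)  cross = 14.5·14.5 − 0.5·39 = 190.7500; (r_i+r_j)·cross = 15·190.7500 = 2861.2500
Σcross = 438.5000 → A = |Σcross|/2 = 219.2500 mm²
Σ(r_i+r_j)·cross = 13335.0000 → first moment M = |Σ|/6 = 2222.5000
R_c = M/A = 2222.5000/219.2500 = 10.1368 mm
θ = 248° = 4.328417 rad
V = θ·R_c·A = 4.328417·10.1368·219.2500 = 9619.906 mm³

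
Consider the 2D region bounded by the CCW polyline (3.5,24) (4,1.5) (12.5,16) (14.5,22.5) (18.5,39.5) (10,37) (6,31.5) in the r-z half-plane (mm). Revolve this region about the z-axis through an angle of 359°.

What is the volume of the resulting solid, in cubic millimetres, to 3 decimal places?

Profile (r,z), 7 vertices: (3.5,24) (4,1.5) (12.5,16) (14.5,22.5) (18.5,39.5) (10,37) (6,31.5)
edge 0: (3.5,24)→(4,1.5)  cross = 3.5·1.5 − 4·24 = -90.7500; (r_i+r_j)·cross = 7.5·-90.7500 = -680.6250
edge 1: (4,1.5)→(12.5,16)  cross = 4·16 − 12.5·1.5 = 45.2500; (r_i+r_j)·cross = 16.5·45.2500 = 746.6250
edge 2: (12.5,16)→(14.5,22.5)  cross = 12.5·22.5 − 14.5·16 = 49.2500; (r_i+r_j)·cross = 27·49.2500 = 1329.7500
edge 3: (14.5,22.5)→(18.5,39.5)  cross = 14.5·39.5 − 18.5·22.5 = 156.5000; (r_i+r_j)·cross = 33·156.5000 = 5164.5000
edge 4: (18.5,39.5)→(10,37)  cross = 18.5·37 − 10·39.5 = 289.5000; (r_i+r_j)·cross = 28.5·289.5000 = 8250.7500
edge 5: (10,37)→(6,31.5)  cross = 10·31.5 − 6·37 = 93.0000; (r_i+r_j)·cross = 16·93.0000 = 1488.0000
edge 6: (6,31.5)→(3.5,24)  cross = 6·24 − 3.5·31.5 = 33.7500; (r_i+r_j)·cross = 9.5·33.7500 = 320.6250
Σcross = 576.5000 → A = |Σcross|/2 = 288.2500 mm²
Σ(r_i+r_j)·cross = 16619.6250 → first moment M = |Σ|/6 = 2769.9375
R_c = M/A = 2769.9375/288.2500 = 9.6095 mm
θ = 359° = 6.265732 rad
V = θ·R_c·A = 6.265732·9.6095·288.2500 = 17355.686 mm³

Volume = 17355.686 mm³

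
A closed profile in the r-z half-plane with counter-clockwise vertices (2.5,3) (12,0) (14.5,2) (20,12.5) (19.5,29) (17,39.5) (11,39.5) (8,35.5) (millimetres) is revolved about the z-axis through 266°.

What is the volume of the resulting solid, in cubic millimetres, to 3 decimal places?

Profile (r,z), 8 vertices: (2.5,3) (12,0) (14.5,2) (20,12.5) (19.5,29) (17,39.5) (11,39.5) (8,35.5)
edge 0: (2.5,3)→(12,0)  cross = 2.5·0 − 12·3 = -36.0000; (r_i+r_j)·cross = 14.5·-36.0000 = -522.0000
edge 1: (12,0)→(14.5,2)  cross = 12·2 − 14.5·0 = 24.0000; (r_i+r_j)·cross = 26.5·24.0000 = 636.0000
edge 2: (14.5,2)→(20,12.5)  cross = 14.5·12.5 − 20·2 = 141.2500; (r_i+r_j)·cross = 34.5·141.2500 = 4873.1250
edge 3: (20,12.5)→(19.5,29)  cross = 20·29 − 19.5·12.5 = 336.2500; (r_i+r_j)·cross = 39.5·336.2500 = 13281.8750
edge 4: (19.5,29)→(17,39.5)  cross = 19.5·39.5 − 17·29 = 277.2500; (r_i+r_j)·cross = 36.5·277.2500 = 10119.6250
edge 5: (17,39.5)→(11,39.5)  cross = 17·39.5 − 11·39.5 = 237.0000; (r_i+r_j)·cross = 28·237.0000 = 6636.0000
edge 6: (11,39.5)→(8,35.5)  cross = 11·35.5 − 8·39.5 = 74.5000; (r_i+r_j)·cross = 19·74.5000 = 1415.5000
edge 7: (8,35.5)→(2.5,3)  cross = 8·3 − 2.5·35.5 = -64.7500; (r_i+r_j)·cross = 10.5·-64.7500 = -679.8750
Σcross = 989.5000 → A = |Σcross|/2 = 494.7500 mm²
Σ(r_i+r_j)·cross = 35760.2500 → first moment M = |Σ|/6 = 5960.0417
R_c = M/A = 5960.0417/494.7500 = 12.0466 mm
θ = 266° = 4.642576 rad
V = θ·R_c·A = 4.642576·12.0466·494.7500 = 27669.945 mm³

Volume = 27669.945 mm³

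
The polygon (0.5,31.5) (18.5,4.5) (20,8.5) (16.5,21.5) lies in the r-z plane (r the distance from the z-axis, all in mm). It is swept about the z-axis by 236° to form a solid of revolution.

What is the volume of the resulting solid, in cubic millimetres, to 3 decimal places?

Volume = 7406.264 mm³

Profile (r,z), 4 vertices: (0.5,31.5) (18.5,4.5) (20,8.5) (16.5,21.5)
edge 0: (0.5,31.5)→(18.5,4.5)  cross = 0.5·4.5 − 18.5·31.5 = -580.5000; (r_i+r_j)·cross = 19·-580.5000 = -11029.5000
edge 1: (18.5,4.5)→(20,8.5)  cross = 18.5·8.5 − 20·4.5 = 67.2500; (r_i+r_j)·cross = 38.5·67.2500 = 2589.1250
edge 2: (20,8.5)→(16.5,21.5)  cross = 20·21.5 − 16.5·8.5 = 289.7500; (r_i+r_j)·cross = 36.5·289.7500 = 10575.8750
edge 3: (16.5,21.5)→(0.5,31.5)  cross = 16.5·31.5 − 0.5·21.5 = 509.0000; (r_i+r_j)·cross = 17·509.0000 = 8653.0000
Σcross = 285.5000 → A = |Σcross|/2 = 142.7500 mm²
Σ(r_i+r_j)·cross = 10788.5000 → first moment M = |Σ|/6 = 1798.0833
R_c = M/A = 1798.0833/142.7500 = 12.5960 mm
θ = 236° = 4.118977 rad
V = θ·R_c·A = 4.118977·12.5960·142.7500 = 7406.264 mm³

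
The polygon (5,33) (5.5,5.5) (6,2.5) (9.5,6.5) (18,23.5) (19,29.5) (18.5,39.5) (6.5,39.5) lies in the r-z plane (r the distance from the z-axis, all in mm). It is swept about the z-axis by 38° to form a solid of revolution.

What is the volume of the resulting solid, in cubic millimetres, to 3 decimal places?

Profile (r,z), 8 vertices: (5,33) (5.5,5.5) (6,2.5) (9.5,6.5) (18,23.5) (19,29.5) (18.5,39.5) (6.5,39.5)
edge 0: (5,33)→(5.5,5.5)  cross = 5·5.5 − 5.5·33 = -154.0000; (r_i+r_j)·cross = 10.5·-154.0000 = -1617.0000
edge 1: (5.5,5.5)→(6,2.5)  cross = 5.5·2.5 − 6·5.5 = -19.2500; (r_i+r_j)·cross = 11.5·-19.2500 = -221.3750
edge 2: (6,2.5)→(9.5,6.5)  cross = 6·6.5 − 9.5·2.5 = 15.2500; (r_i+r_j)·cross = 15.5·15.2500 = 236.3750
edge 3: (9.5,6.5)→(18,23.5)  cross = 9.5·23.5 − 18·6.5 = 106.2500; (r_i+r_j)·cross = 27.5·106.2500 = 2921.8750
edge 4: (18,23.5)→(19,29.5)  cross = 18·29.5 − 19·23.5 = 84.5000; (r_i+r_j)·cross = 37·84.5000 = 3126.5000
edge 5: (19,29.5)→(18.5,39.5)  cross = 19·39.5 − 18.5·29.5 = 204.7500; (r_i+r_j)·cross = 37.5·204.7500 = 7678.1250
edge 6: (18.5,39.5)→(6.5,39.5)  cross = 18.5·39.5 − 6.5·39.5 = 474.0000; (r_i+r_j)·cross = 25·474.0000 = 11850.0000
edge 7: (6.5,39.5)→(5,33)  cross = 6.5·33 − 5·39.5 = 17.0000; (r_i+r_j)·cross = 11.5·17.0000 = 195.5000
Σcross = 728.5000 → A = |Σcross|/2 = 364.2500 mm²
Σ(r_i+r_j)·cross = 24170.0000 → first moment M = |Σ|/6 = 4028.3333
R_c = M/A = 4028.3333/364.2500 = 11.0593 mm
θ = 38° = 0.663225 rad
V = θ·R_c·A = 0.663225·11.0593·364.2500 = 2671.692 mm³

Volume = 2671.692 mm³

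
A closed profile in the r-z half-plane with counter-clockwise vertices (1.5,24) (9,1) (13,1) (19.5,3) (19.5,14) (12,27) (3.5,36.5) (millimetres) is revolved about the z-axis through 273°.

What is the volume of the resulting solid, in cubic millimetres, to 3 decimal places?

Volume = 18600.190 mm³

Profile (r,z), 7 vertices: (1.5,24) (9,1) (13,1) (19.5,3) (19.5,14) (12,27) (3.5,36.5)
edge 0: (1.5,24)→(9,1)  cross = 1.5·1 − 9·24 = -214.5000; (r_i+r_j)·cross = 10.5·-214.5000 = -2252.2500
edge 1: (9,1)→(13,1)  cross = 9·1 − 13·1 = -4.0000; (r_i+r_j)·cross = 22·-4.0000 = -88.0000
edge 2: (13,1)→(19.5,3)  cross = 13·3 − 19.5·1 = 19.5000; (r_i+r_j)·cross = 32.5·19.5000 = 633.7500
edge 3: (19.5,3)→(19.5,14)  cross = 19.5·14 − 19.5·3 = 214.5000; (r_i+r_j)·cross = 39·214.5000 = 8365.5000
edge 4: (19.5,14)→(12,27)  cross = 19.5·27 − 12·14 = 358.5000; (r_i+r_j)·cross = 31.5·358.5000 = 11292.7500
edge 5: (12,27)→(3.5,36.5)  cross = 12·36.5 − 3.5·27 = 343.5000; (r_i+r_j)·cross = 15.5·343.5000 = 5324.2500
edge 6: (3.5,36.5)→(1.5,24)  cross = 3.5·24 − 1.5·36.5 = 29.2500; (r_i+r_j)·cross = 5·29.2500 = 146.2500
Σcross = 746.7500 → A = |Σcross|/2 = 373.3750 mm²
Σ(r_i+r_j)·cross = 23422.2500 → first moment M = |Σ|/6 = 3903.7083
R_c = M/A = 3903.7083/373.3750 = 10.4552 mm
θ = 273° = 4.764749 rad
V = θ·R_c·A = 4.764749·10.4552·373.3750 = 18600.190 mm³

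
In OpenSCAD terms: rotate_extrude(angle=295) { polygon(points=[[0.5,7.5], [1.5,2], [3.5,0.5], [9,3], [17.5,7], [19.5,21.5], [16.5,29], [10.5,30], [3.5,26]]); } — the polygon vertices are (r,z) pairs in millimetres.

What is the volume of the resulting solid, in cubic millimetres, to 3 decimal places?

Volume = 20858.972 mm³

Profile (r,z), 9 vertices: (0.5,7.5) (1.5,2) (3.5,0.5) (9,3) (17.5,7) (19.5,21.5) (16.5,29) (10.5,30) (3.5,26)
edge 0: (0.5,7.5)→(1.5,2)  cross = 0.5·2 − 1.5·7.5 = -10.2500; (r_i+r_j)·cross = 2·-10.2500 = -20.5000
edge 1: (1.5,2)→(3.5,0.5)  cross = 1.5·0.5 − 3.5·2 = -6.2500; (r_i+r_j)·cross = 5·-6.2500 = -31.2500
edge 2: (3.5,0.5)→(9,3)  cross = 3.5·3 − 9·0.5 = 6.0000; (r_i+r_j)·cross = 12.5·6.0000 = 75.0000
edge 3: (9,3)→(17.5,7)  cross = 9·7 − 17.5·3 = 10.5000; (r_i+r_j)·cross = 26.5·10.5000 = 278.2500
edge 4: (17.5,7)→(19.5,21.5)  cross = 17.5·21.5 − 19.5·7 = 239.7500; (r_i+r_j)·cross = 37·239.7500 = 8870.7500
edge 5: (19.5,21.5)→(16.5,29)  cross = 19.5·29 − 16.5·21.5 = 210.7500; (r_i+r_j)·cross = 36·210.7500 = 7587.0000
edge 6: (16.5,29)→(10.5,30)  cross = 16.5·30 − 10.5·29 = 190.5000; (r_i+r_j)·cross = 27·190.5000 = 5143.5000
edge 7: (10.5,30)→(3.5,26)  cross = 10.5·26 − 3.5·30 = 168.0000; (r_i+r_j)·cross = 14·168.0000 = 2352.0000
edge 8: (3.5,26)→(0.5,7.5)  cross = 3.5·7.5 − 0.5·26 = 13.2500; (r_i+r_j)·cross = 4·13.2500 = 53.0000
Σcross = 822.2500 → A = |Σcross|/2 = 411.1250 mm²
Σ(r_i+r_j)·cross = 24307.7500 → first moment M = |Σ|/6 = 4051.2917
R_c = M/A = 4051.2917/411.1250 = 9.8542 mm
θ = 295° = 5.148721 rad
V = θ·R_c·A = 5.148721·9.8542·411.1250 = 20858.972 mm³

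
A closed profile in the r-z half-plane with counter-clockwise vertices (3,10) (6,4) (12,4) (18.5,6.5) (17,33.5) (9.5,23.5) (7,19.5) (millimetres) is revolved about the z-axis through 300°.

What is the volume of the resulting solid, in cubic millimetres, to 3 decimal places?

Profile (r,z), 7 vertices: (3,10) (6,4) (12,4) (18.5,6.5) (17,33.5) (9.5,23.5) (7,19.5)
edge 0: (3,10)→(6,4)  cross = 3·4 − 6·10 = -48.0000; (r_i+r_j)·cross = 9·-48.0000 = -432.0000
edge 1: (6,4)→(12,4)  cross = 6·4 − 12·4 = -24.0000; (r_i+r_j)·cross = 18·-24.0000 = -432.0000
edge 2: (12,4)→(18.5,6.5)  cross = 12·6.5 − 18.5·4 = 4.0000; (r_i+r_j)·cross = 30.5·4.0000 = 122.0000
edge 3: (18.5,6.5)→(17,33.5)  cross = 18.5·33.5 − 17·6.5 = 509.2500; (r_i+r_j)·cross = 35.5·509.2500 = 18078.3750
edge 4: (17,33.5)→(9.5,23.5)  cross = 17·23.5 − 9.5·33.5 = 81.2500; (r_i+r_j)·cross = 26.5·81.2500 = 2153.1250
edge 5: (9.5,23.5)→(7,19.5)  cross = 9.5·19.5 − 7·23.5 = 20.7500; (r_i+r_j)·cross = 16.5·20.7500 = 342.3750
edge 6: (7,19.5)→(3,10)  cross = 7·10 − 3·19.5 = 11.5000; (r_i+r_j)·cross = 10·11.5000 = 115.0000
Σcross = 554.7500 → A = |Σcross|/2 = 277.3750 mm²
Σ(r_i+r_j)·cross = 19946.8750 → first moment M = |Σ|/6 = 3324.4792
R_c = M/A = 3324.4792/277.3750 = 11.9855 mm
θ = 300° = 5.235988 rad
V = θ·R_c·A = 5.235988·11.9855·277.3750 = 17406.932 mm³

Volume = 17406.932 mm³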